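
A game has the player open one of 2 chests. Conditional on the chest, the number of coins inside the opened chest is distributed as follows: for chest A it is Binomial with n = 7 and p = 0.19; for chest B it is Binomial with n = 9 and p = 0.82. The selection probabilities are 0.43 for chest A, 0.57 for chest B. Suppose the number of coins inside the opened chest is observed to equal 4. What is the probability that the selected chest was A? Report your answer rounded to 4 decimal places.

0.6295

Likelihoods P(X=4 | ·): A: 0.0242403; B: 0.0107644.
Posterior ∝ prior × likelihood. Numerator for A: 0.43·0.0242403 = 0.0104233.
Normalizing constant: 0.43·0.0242403 + 0.57·0.0107644 = 0.016559.
P(A | observation) = 0.0104233 / 0.016559 = 0.629465.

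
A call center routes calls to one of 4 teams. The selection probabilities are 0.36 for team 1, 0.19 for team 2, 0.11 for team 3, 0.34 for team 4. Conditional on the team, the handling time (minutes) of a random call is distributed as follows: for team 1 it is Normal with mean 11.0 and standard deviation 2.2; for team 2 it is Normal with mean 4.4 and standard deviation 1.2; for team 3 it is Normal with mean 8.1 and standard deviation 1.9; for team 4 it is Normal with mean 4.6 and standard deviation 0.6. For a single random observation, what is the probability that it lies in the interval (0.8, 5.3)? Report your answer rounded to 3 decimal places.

Conditional on each team, P(0.8 < X < 5.3): 1: 0.00478437; 2: 0.772023; 3: 0.0702223; 4: 0.878327.
By total probability, P(0.8 < X < 5.3) = 0.36·0.00478437 + 0.19·0.772023 + 0.11·0.0702223 + 0.34·0.878327 = 0.454762.

0.455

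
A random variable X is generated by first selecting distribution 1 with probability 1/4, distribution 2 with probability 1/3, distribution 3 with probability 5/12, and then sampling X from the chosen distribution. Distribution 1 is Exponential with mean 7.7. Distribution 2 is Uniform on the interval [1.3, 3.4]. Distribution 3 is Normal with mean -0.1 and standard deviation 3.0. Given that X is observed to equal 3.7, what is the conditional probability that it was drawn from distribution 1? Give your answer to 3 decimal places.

Likelihoods f(3.7 | ·): 1: 0.0803197; 2: 0; 3: 0.0596195.
Posterior ∝ prior × likelihood. Numerator for 1: 0.25·0.0803197 = 0.0200799.
Normalizing constant: 0.25·0.0803197 + 0.333333·0 + 0.416667·0.0596195 = 0.0449214.
P(1 | observation) = 0.0200799 / 0.0449214 = 0.447002.

0.447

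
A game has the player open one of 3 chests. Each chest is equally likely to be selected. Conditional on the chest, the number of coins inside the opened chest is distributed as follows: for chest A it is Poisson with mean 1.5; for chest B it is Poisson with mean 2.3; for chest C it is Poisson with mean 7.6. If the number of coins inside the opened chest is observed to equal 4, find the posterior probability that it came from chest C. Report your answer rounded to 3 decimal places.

0.298

Likelihoods P(X=4 | ·): A: 0.0470665; B: 0.116902; C: 0.0695673.
Posterior ∝ prior × likelihood. Numerator for C: 0.333333·0.0695673 = 0.0231891.
Normalizing constant: 0.333333·0.0470665 + 0.333333·0.116902 + 0.333333·0.0695673 = 0.0778453.
P(C | observation) = 0.0231891 / 0.0778453 = 0.297887.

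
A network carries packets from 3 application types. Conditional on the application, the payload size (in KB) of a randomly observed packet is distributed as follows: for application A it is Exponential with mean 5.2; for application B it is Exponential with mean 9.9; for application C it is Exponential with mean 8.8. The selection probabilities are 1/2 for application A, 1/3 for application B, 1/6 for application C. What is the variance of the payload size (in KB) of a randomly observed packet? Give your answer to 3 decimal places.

63.926

Per component, A: μ=5.2, E[X²]=54.08; B: μ=9.9, E[X²]=196.02; C: μ=8.8, E[X²]=154.88.
E[X] = 0.5·5.2 + 0.333333·9.9 + 0.166667·8.8 = 7.36667.
E[X²] = 0.5·54.08 + 0.333333·196.02 + 0.166667·154.88 = 118.193.
Var(X) = E[X²] − (E[X])² = 118.193 − 54.2678 = 63.9256.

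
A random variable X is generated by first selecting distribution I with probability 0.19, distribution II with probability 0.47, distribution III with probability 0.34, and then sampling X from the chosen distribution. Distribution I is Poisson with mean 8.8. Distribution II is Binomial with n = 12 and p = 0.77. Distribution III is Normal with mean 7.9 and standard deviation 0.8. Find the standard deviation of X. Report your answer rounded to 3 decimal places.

1.801

Per component, I: μ=8.8, E[X²]=86.24; II: μ=9.24, E[X²]=87.5028; III: μ=7.9, E[X²]=63.05.
E[X] = 0.19·8.8 + 0.47·9.24 + 0.34·7.9 = 8.7008.
E[X²] = 0.19·86.24 + 0.47·87.5028 + 0.34·63.05 = 78.9489.
Var(X) = E[X²] − (E[X])² = 78.9489 − 75.7039 = 3.245.
SD(X) = √3.245 = 1.80139.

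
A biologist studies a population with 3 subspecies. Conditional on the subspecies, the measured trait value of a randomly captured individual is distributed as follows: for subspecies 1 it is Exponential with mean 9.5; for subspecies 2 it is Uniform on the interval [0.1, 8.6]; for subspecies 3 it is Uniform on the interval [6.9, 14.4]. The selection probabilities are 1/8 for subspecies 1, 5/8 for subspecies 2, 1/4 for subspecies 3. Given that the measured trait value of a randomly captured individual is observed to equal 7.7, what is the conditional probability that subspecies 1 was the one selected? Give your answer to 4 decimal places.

0.0519

Likelihoods f(7.7 | ·): 1: 0.0468025; 2: 0.117647; 3: 0.133333.
Posterior ∝ prior × likelihood. Numerator for 1: 0.125·0.0468025 = 0.00585032.
Normalizing constant: 0.125·0.0468025 + 0.625·0.117647 + 0.25·0.133333 = 0.112713.
P(1 | observation) = 0.00585032 / 0.112713 = 0.0519045.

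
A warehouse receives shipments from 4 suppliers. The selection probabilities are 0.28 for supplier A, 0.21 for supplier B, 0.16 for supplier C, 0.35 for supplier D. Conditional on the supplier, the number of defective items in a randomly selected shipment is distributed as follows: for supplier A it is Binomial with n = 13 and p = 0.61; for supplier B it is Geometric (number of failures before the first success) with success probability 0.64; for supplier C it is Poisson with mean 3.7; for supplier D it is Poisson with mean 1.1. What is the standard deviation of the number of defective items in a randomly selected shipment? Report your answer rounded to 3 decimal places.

3.365

Per component, A: μ=7.93, E[X²]=65.9776; B: μ=0.5625, E[X²]=1.19531; C: μ=3.7, E[X²]=17.39; D: μ=1.1, E[X²]=2.31.
E[X] = 0.28·7.93 + 0.21·0.5625 + 0.16·3.7 + 0.35·1.1 = 3.31553.
E[X²] = 0.28·65.9776 + 0.21·1.19531 + 0.16·17.39 + 0.35·2.31 = 22.3156.
Var(X) = E[X²] − (E[X])² = 22.3156 − 10.9927 = 11.3229.
SD(X) = √11.3229 = 3.36496.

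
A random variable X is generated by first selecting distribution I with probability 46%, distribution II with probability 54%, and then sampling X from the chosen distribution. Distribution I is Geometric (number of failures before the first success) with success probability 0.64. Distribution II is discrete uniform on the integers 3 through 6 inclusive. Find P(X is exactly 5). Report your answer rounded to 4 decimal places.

Conditional on each component, P(X = 5): I: 0.00386984; II: 0.25.
By total probability, P(X = 5) = 0.46·0.00386984 + 0.54·0.25 = 0.13678.

0.1368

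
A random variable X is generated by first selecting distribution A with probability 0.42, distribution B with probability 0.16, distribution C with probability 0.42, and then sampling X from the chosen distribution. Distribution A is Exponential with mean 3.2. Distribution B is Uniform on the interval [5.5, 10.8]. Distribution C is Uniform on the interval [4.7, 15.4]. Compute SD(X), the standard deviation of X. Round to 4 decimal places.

Per component, A: μ=3.2, E[X²]=20.48; B: μ=8.15, E[X²]=68.7633; C: μ=10.05, E[X²]=110.543.
E[X] = 0.42·3.2 + 0.16·8.15 + 0.42·10.05 = 6.869.
E[X²] = 0.42·20.48 + 0.16·68.7633 + 0.42·110.543 = 66.0319.
Var(X) = E[X²] − (E[X])² = 66.0319 − 47.1832 = 18.8488.
SD(X) = √18.8488 = 4.34152.

4.3415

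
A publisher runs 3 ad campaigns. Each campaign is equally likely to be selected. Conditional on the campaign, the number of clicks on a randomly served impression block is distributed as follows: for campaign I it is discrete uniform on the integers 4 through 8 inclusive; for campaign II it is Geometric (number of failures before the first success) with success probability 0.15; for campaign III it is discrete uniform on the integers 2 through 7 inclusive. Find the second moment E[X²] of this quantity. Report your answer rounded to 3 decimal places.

For each component E[X²] = Var + (mean)², giving I: 38; II: 69.8889; III: 23.1667.
Overall E[X²] = 0.333333·38 + 0.333333·69.8889 + 0.333333·23.1667 = 43.6852.

43.685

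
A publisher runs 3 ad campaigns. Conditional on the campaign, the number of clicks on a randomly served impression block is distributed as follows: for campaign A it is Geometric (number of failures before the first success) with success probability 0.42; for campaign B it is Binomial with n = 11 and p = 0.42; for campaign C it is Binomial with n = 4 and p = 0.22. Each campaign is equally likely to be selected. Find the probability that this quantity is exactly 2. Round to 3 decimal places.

Conditional on each campaign, P(X = 2): A: 0.141288; B: 0.0720631; C: 0.176679.
By total probability, P(X = 2) = 0.333333·0.141288 + 0.333333·0.0720631 + 0.333333·0.176679 = 0.13001.

0.130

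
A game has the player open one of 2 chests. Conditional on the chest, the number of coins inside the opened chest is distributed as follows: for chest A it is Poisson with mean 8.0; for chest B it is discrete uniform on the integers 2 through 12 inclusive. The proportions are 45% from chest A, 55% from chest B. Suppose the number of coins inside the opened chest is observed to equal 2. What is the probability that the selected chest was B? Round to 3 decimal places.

Likelihoods P(X=2 | ·): A: 0.0107348; B: 0.0909091.
Posterior ∝ prior × likelihood. Numerator for B: 0.55·0.0909091 = 0.05.
Normalizing constant: 0.45·0.0107348 + 0.55·0.0909091 = 0.0548307.
P(B | observation) = 0.05 / 0.0548307 = 0.911899.

0.912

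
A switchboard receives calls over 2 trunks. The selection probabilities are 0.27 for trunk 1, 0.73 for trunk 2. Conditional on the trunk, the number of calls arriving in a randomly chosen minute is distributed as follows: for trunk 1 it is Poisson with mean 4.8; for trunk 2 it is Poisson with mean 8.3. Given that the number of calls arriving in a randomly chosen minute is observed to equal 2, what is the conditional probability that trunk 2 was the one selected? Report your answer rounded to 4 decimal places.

Likelihoods P(X=2 | ·): 1: 0.0948067; 2: 0.00856016.
Posterior ∝ prior × likelihood. Numerator for 2: 0.73·0.00856016 = 0.00624892.
Normalizing constant: 0.27·0.0948067 + 0.73·0.00856016 = 0.0318467.
P(2 | observation) = 0.00624892 / 0.0318467 = 0.196219.

0.1962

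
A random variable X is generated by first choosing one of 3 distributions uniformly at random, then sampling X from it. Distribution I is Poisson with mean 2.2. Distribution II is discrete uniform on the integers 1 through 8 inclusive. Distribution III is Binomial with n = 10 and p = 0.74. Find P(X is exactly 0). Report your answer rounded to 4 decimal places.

0.0369

Conditional on each component, P(X = 0): I: 0.110803; II: 0; III: 1.41167e-06.
By total probability, P(X = 0) = 0.333333·0.110803 + 0.333333·0 + 0.333333·1.41167e-06 = 0.0369349.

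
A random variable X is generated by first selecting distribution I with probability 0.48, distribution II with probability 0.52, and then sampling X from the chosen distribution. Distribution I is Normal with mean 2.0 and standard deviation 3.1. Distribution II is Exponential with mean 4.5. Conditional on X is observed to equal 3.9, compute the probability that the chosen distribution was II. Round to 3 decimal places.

Likelihoods f(3.9 | ·): I: 0.106654; II: 0.0934112.
Posterior ∝ prior × likelihood. Numerator for II: 0.52·0.0934112 = 0.0485738.
Normalizing constant: 0.48·0.106654 + 0.52·0.0934112 = 0.0997677.
P(II | observation) = 0.0485738 / 0.0997677 = 0.486869.

0.487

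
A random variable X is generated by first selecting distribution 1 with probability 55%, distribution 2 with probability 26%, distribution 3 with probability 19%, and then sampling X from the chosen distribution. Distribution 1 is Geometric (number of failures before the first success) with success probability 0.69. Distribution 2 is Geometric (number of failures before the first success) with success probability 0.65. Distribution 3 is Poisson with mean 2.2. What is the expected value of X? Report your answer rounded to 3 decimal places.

Component means — 1: 0.449275; 2: 0.538462; 3: 2.2.
E[X] = 0.55·0.449275 + 0.26·0.538462 + 0.19·2.2 = 0.805101.

0.805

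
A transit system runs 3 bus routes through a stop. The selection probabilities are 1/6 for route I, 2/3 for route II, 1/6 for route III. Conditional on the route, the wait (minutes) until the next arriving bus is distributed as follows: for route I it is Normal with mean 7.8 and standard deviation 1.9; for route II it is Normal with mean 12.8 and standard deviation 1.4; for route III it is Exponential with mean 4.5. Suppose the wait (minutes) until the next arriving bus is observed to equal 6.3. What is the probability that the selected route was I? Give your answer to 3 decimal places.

0.737

Likelihoods f(6.3 | ·): I: 0.15375; II: 5.94196e-06; III: 0.0547993.
Posterior ∝ prior × likelihood. Numerator for I: 0.166667·0.15375 = 0.025625.
Normalizing constant: 0.166667·0.15375 + 0.666667·5.94196e-06 + 0.166667·0.0547993 = 0.0347622.
P(I | observation) = 0.025625 / 0.0347622 = 0.737152.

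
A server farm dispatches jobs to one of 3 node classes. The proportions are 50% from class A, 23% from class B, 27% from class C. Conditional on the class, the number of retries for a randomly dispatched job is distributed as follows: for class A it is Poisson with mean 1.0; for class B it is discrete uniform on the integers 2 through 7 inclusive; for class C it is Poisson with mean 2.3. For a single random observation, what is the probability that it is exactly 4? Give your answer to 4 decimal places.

Conditional on each class, P(X = 4): A: 0.0153283; B: 0.166667; C: 0.116902.
By total probability, P(X = 4) = 0.5·0.0153283 + 0.23·0.166667 + 0.27·0.116902 = 0.0775611.

0.0776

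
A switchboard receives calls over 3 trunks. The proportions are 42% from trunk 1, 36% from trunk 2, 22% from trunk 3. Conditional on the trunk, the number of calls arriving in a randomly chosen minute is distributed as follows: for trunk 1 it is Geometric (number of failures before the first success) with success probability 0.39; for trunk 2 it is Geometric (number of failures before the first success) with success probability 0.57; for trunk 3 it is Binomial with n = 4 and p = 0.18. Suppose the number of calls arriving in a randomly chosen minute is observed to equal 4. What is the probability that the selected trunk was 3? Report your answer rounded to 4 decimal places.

0.0077

Likelihoods P(X=4 | ·): 1: 0.0539988; 2: 0.0194872; 3: 0.00104976.
Posterior ∝ prior × likelihood. Numerator for 3: 0.22·0.00104976 = 0.000230947.
Normalizing constant: 0.42·0.0539988 + 0.36·0.0194872 + 0.22·0.00104976 = 0.0299258.
P(3 | observation) = 0.000230947 / 0.0299258 = 0.00771732.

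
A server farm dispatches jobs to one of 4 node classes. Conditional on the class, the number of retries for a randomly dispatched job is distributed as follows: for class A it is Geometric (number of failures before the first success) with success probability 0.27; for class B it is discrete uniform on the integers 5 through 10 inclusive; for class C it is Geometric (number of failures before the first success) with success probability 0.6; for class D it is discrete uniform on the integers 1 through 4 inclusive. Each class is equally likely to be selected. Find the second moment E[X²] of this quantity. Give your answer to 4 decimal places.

For each component E[X²] = Var + (mean)², giving A: 17.3237; B: 59.1667; C: 1.55556; D: 7.5.
Overall E[X²] = 0.25·17.3237 + 0.25·59.1667 + 0.25·1.55556 + 0.25·7.5 = 21.3865.

21.3865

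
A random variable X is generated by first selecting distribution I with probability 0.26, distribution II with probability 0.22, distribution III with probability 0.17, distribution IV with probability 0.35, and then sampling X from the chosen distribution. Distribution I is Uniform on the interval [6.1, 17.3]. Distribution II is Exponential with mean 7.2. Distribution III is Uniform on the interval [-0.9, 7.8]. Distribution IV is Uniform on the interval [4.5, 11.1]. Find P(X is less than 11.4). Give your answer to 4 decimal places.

0.8179

Conditional on each component, P(X < 11.4): I: 0.473214; II: 0.79471; III: 1; IV: 1.
By total probability, P(X < 11.4) = 0.26·0.473214 + 0.22·0.79471 + 0.17·1 + 0.35·1 = 0.817872.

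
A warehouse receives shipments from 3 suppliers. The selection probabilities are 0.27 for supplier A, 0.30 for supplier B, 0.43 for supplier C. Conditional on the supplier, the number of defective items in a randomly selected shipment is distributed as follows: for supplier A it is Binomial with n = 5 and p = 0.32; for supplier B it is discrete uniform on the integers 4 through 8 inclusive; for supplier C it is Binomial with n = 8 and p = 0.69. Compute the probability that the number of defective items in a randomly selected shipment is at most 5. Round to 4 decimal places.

0.5936

Conditional on each supplier, P(X ≤ 5): A: 1; B: 0.4; C: 0.473564.
By total probability, P(X ≤ 5) = 0.27·1 + 0.3·0.4 + 0.43·0.473564 = 0.593633.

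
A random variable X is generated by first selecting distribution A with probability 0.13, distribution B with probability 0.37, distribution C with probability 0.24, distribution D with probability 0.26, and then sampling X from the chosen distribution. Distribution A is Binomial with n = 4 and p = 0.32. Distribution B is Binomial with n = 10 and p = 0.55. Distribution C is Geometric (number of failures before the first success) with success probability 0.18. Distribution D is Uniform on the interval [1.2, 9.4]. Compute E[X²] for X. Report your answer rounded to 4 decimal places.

32.2495

For each component E[X²] = Var + (mean)², giving A: 2.5088; B: 32.725; C: 46.0617; D: 33.6933.
Overall E[X²] = 0.13·2.5088 + 0.37·32.725 + 0.24·46.0617 + 0.26·33.6933 = 32.2495.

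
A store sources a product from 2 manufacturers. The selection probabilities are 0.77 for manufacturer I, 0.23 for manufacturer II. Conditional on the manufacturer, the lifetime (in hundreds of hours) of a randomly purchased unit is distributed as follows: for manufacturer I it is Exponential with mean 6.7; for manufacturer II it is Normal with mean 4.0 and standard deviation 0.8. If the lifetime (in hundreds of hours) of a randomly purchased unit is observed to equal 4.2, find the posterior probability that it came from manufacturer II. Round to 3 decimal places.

Likelihoods f(4.2 | ·): I: 0.0797409; II: 0.483335.
Posterior ∝ prior × likelihood. Numerator for II: 0.23·0.483335 = 0.111167.
Normalizing constant: 0.77·0.0797409 + 0.23·0.483335 = 0.172568.
P(II | observation) = 0.111167 / 0.172568 = 0.644195.

0.644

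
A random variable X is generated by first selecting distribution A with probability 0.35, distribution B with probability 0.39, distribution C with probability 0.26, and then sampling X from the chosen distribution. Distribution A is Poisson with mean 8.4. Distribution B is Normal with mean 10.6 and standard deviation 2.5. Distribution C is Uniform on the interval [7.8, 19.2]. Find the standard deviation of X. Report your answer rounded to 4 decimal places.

Per component, A: μ=8.4, E[X²]=78.96; B: μ=10.6, E[X²]=118.61; C: μ=13.5, E[X²]=193.08.
E[X] = 0.35·8.4 + 0.39·10.6 + 0.26·13.5 = 10.584.
E[X²] = 0.35·78.96 + 0.39·118.61 + 0.26·193.08 = 124.095.
Var(X) = E[X²] − (E[X])² = 124.095 − 112.021 = 12.0736.
SD(X) = √12.0736 = 3.47471.

3.4747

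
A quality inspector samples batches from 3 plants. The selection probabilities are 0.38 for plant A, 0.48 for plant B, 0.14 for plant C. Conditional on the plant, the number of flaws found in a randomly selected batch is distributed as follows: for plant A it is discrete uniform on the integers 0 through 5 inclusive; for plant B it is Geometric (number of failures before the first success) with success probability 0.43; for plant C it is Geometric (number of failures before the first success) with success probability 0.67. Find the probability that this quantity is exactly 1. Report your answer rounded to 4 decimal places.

Conditional on each plant, P(X = 1): A: 0.166667; B: 0.2451; C: 0.2211.
By total probability, P(X = 1) = 0.38·0.166667 + 0.48·0.2451 + 0.14·0.2211 = 0.211935.

0.2119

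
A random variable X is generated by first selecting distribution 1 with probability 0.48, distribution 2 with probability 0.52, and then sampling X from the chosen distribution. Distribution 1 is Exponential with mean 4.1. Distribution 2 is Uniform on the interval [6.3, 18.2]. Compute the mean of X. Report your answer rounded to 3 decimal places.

8.338

Component means — 1: 4.1; 2: 12.25.
E[X] = 0.48·4.1 + 0.52·12.25 = 8.338.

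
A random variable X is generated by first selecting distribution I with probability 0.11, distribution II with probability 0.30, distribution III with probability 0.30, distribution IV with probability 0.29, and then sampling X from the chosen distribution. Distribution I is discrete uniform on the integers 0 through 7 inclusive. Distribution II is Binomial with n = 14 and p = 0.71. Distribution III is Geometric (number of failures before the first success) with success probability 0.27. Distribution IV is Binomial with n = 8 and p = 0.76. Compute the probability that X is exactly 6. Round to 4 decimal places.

Conditional on each component, P(X = 6): I: 0.125; II: 0.0192437; III: 0.0408602; IV: 0.310786.
By total probability, P(X = 6) = 0.11·0.125 + 0.3·0.0192437 + 0.3·0.0408602 + 0.29·0.310786 = 0.121909.

0.1219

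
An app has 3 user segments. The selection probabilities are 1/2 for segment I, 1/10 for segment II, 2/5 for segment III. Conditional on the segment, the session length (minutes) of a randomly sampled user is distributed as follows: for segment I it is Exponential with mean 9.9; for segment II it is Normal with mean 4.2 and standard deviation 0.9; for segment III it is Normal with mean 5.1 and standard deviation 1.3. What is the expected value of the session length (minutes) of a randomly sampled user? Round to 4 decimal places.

7.4100

Component means — I: 9.9; II: 4.2; III: 5.1.
E[X] = 0.5·9.9 + 0.1·4.2 + 0.4·5.1 = 7.41.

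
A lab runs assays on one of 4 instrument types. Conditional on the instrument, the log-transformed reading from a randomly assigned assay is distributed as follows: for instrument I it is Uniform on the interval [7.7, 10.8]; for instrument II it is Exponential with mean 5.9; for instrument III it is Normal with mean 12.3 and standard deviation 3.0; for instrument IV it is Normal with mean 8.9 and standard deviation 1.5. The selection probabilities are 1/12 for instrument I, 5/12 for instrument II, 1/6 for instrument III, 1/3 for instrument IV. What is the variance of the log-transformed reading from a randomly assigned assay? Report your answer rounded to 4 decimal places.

22.0798

Per component, I: μ=9.25, E[X²]=86.3633; II: μ=5.9, E[X²]=69.62; III: μ=12.3, E[X²]=160.29; IV: μ=8.9, E[X²]=81.46.
E[X] = 0.0833333·9.25 + 0.416667·5.9 + 0.166667·12.3 + 0.333333·8.9 = 8.24583.
E[X²] = 0.0833333·86.3633 + 0.416667·69.62 + 0.166667·160.29 + 0.333333·81.46 = 90.0736.
Var(X) = E[X²] − (E[X])² = 90.0736 − 67.9938 = 22.0798.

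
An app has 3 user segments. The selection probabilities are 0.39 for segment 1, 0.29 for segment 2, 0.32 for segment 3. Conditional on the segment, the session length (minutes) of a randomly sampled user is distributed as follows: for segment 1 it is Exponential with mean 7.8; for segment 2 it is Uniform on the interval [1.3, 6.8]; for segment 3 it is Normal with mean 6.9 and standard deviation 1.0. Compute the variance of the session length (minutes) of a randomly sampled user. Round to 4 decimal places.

Per component, 1: μ=7.8, E[X²]=121.68; 2: μ=4.05, E[X²]=18.9233; 3: μ=6.9, E[X²]=48.61.
E[X] = 0.39·7.8 + 0.29·4.05 + 0.32·6.9 = 6.4245.
E[X²] = 0.39·121.68 + 0.29·18.9233 + 0.32·48.61 = 68.4982.
Var(X) = E[X²] − (E[X])² = 68.4982 − 41.2742 = 27.224.

27.2240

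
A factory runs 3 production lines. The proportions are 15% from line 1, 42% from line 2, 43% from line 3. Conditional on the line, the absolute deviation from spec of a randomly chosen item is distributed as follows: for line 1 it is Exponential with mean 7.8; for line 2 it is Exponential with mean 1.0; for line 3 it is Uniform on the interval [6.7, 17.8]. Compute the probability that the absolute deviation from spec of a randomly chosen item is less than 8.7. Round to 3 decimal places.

Conditional on each line, P(X < 8.7): 1: 0.672211; 2: 0.999833; 3: 0.18018.
By total probability, P(X < 8.7) = 0.15·0.672211 + 0.42·0.999833 + 0.43·0.18018 = 0.598239.

0.598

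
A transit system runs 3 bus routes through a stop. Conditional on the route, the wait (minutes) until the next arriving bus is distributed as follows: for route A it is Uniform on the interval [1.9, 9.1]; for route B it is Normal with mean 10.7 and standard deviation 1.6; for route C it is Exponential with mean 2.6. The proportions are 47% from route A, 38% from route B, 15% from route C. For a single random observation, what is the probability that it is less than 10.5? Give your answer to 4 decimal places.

Conditional on each route, P(X < 10.5): A: 1; B: 0.450262; C: 0.982375.
By total probability, P(X < 10.5) = 0.47·1 + 0.38·0.450262 + 0.15·0.982375 = 0.788456.

0.7885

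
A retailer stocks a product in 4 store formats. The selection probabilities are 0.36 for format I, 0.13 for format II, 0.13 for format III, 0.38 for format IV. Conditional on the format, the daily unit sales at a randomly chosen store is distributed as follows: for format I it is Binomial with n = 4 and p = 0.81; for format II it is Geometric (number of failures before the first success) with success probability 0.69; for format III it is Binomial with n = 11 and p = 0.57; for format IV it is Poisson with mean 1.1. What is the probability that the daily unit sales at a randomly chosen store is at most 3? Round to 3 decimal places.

Conditional on each format, P(X ≤ 3): I: 0.569533; II: 0.990765; III: 0.0461445; IV: 0.974258.
By total probability, P(X ≤ 3) = 0.36·0.569533 + 0.13·0.990765 + 0.13·0.0461445 + 0.38·0.974258 = 0.710048.

0.710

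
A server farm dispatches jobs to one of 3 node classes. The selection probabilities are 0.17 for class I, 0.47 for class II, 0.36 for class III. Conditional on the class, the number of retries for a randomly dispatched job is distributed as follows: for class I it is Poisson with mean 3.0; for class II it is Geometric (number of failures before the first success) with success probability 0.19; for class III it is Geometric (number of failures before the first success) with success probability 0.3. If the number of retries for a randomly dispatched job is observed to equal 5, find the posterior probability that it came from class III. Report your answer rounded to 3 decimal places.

Likelihoods P(X=5 | ·): I: 0.100819; II: 0.0662489; III: 0.050421.
Posterior ∝ prior × likelihood. Numerator for III: 0.36·0.050421 = 0.0181516.
Normalizing constant: 0.17·0.100819 + 0.47·0.0662489 + 0.36·0.050421 = 0.0664277.
P(III | observation) = 0.0181516 / 0.0664277 = 0.273253.

0.273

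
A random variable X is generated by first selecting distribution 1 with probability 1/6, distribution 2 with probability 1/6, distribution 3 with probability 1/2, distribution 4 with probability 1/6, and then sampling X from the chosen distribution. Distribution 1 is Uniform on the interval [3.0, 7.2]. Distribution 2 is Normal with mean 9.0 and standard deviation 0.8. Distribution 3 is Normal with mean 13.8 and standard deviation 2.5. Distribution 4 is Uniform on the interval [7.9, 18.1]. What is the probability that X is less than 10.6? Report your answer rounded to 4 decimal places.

Conditional on each component, P(X < 10.6): 1: 1; 2: 0.97725; 3: 0.100273; 4: 0.264706.
By total probability, P(X < 10.6) = 0.166667·1 + 0.166667·0.97725 + 0.5·0.100273 + 0.166667·0.264706 = 0.423796.

0.4238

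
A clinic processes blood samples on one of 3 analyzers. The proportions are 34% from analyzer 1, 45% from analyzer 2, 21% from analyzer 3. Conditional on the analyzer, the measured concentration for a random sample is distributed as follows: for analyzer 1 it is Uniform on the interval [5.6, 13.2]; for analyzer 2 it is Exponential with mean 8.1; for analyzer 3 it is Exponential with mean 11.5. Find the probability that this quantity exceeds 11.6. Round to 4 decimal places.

0.2556

Conditional on each analyzer, P(X > 11.6): 1: 0.210526; 2: 0.238807; 3: 0.364694.
By total probability, P(X > 11.6) = 0.34·0.210526 + 0.45·0.238807 + 0.21·0.364694 = 0.255628.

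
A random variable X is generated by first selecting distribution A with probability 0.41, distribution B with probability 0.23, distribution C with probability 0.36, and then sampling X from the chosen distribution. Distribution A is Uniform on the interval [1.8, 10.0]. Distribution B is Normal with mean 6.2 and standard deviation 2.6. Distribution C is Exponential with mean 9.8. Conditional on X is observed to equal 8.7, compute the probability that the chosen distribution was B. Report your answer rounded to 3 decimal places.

0.254

Likelihoods f(8.7 | ·): A: 0.121951; B: 0.0966433; C: 0.0419978.
Posterior ∝ prior × likelihood. Numerator for B: 0.23·0.0966433 = 0.022228.
Normalizing constant: 0.41·0.121951 + 0.23·0.0966433 + 0.36·0.0419978 = 0.0873472.
P(B | observation) = 0.022228 / 0.0873472 = 0.254478.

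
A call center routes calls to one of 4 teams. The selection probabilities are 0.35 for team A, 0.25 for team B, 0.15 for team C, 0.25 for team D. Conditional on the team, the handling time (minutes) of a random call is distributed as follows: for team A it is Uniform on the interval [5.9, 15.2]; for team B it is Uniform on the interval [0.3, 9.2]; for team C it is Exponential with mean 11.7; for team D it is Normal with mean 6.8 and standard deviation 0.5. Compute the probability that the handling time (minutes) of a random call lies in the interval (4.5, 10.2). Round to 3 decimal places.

0.583

Conditional on each team, P(4.5 < X < 10.2): A: 0.462366; B: 0.52809; C: 0.262512; D: 0.999998.
By total probability, P(4.5 < X < 10.2) = 0.35·0.462366 + 0.25·0.52809 + 0.15·0.262512 + 0.25·0.999998 = 0.583227.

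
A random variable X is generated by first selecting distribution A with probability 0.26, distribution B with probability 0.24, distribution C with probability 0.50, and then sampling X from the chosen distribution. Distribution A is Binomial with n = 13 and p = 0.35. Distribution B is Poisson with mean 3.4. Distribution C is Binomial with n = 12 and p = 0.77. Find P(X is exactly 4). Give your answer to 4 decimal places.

0.1031

Conditional on each component, P(X = 4): A: 0.222228; B: 0.185825; C: 0.00136267.
By total probability, P(X = 4) = 0.26·0.222228 + 0.24·0.185825 + 0.5·0.00136267 = 0.103058.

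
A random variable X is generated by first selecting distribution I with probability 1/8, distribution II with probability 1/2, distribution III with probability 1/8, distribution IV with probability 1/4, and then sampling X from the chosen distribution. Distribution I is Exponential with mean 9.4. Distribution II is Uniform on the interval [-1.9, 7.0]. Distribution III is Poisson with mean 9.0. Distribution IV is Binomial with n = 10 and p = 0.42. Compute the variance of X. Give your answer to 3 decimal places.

23.520

Per component, I: μ=9.4, E[X²]=176.72; II: μ=2.55, E[X²]=13.1033; III: μ=9, E[X²]=90; IV: μ=4.2, E[X²]=20.076.
E[X] = 0.125·9.4 + 0.5·2.55 + 0.125·9 + 0.25·4.2 = 4.625.
E[X²] = 0.125·176.72 + 0.5·13.1033 + 0.125·90 + 0.25·20.076 = 44.9107.
Var(X) = E[X²] − (E[X])² = 44.9107 − 21.3906 = 23.52.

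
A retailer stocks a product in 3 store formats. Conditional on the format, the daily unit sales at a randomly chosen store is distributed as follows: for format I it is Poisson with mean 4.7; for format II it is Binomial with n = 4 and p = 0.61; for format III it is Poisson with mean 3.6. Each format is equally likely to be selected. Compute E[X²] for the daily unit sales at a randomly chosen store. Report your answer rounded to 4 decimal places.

For each component E[X²] = Var + (mean)², giving I: 26.79; II: 6.9052; III: 16.56.
Overall E[X²] = 0.333333·26.79 + 0.333333·6.9052 + 0.333333·16.56 = 16.7517.

16.7517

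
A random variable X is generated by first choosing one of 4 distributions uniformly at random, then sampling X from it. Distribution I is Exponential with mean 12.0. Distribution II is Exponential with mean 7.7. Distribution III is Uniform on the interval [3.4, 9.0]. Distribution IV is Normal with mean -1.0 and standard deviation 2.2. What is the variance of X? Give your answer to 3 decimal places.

Per component, I: μ=12, E[X²]=288; II: μ=7.7, E[X²]=118.58; III: μ=6.2, E[X²]=41.0533; IV: μ=-1, E[X²]=5.84.
E[X] = 0.25·12 + 0.25·7.7 + 0.25·6.2 + 0.25·-1 = 6.225.
E[X²] = 0.25·288 + 0.25·118.58 + 0.25·41.0533 + 0.25·5.84 = 113.368.
Var(X) = E[X²] − (E[X])² = 113.368 − 38.7506 = 74.6177.

74.618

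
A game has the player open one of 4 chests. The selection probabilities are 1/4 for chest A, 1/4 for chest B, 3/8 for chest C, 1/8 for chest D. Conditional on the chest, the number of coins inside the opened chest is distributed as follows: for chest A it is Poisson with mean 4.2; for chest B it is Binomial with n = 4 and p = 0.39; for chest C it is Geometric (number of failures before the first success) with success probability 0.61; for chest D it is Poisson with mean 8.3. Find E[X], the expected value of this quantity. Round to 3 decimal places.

2.717

Component means — A: 4.2; B: 1.56; C: 0.639344; D: 8.3.
E[X] = 0.25·4.2 + 0.25·1.56 + 0.375·0.639344 + 0.125·8.3 = 2.71725.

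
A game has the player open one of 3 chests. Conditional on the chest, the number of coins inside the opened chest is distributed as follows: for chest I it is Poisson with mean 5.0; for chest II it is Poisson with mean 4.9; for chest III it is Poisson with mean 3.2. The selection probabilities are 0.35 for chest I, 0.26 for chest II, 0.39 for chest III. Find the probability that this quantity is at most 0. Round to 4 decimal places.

Conditional on each chest, P(X ≤ 0): I: 0.00673795; II: 0.00744658; III: 0.0407622.
By total probability, P(X ≤ 0) = 0.35·0.00673795 + 0.26·0.00744658 + 0.39·0.0407622 = 0.0201917.

0.0202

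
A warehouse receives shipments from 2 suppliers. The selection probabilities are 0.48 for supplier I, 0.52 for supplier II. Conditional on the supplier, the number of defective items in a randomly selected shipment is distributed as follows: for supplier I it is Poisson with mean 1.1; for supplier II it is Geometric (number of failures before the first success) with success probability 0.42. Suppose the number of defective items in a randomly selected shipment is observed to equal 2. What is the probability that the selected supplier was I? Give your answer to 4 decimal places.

Likelihoods P(X=2 | ·): I: 0.201387; II: 0.141288.
Posterior ∝ prior × likelihood. Numerator for I: 0.48·0.201387 = 0.0966658.
Normalizing constant: 0.48·0.201387 + 0.52·0.141288 = 0.170136.
P(I | observation) = 0.0966658 / 0.170136 = 0.568169.

0.5682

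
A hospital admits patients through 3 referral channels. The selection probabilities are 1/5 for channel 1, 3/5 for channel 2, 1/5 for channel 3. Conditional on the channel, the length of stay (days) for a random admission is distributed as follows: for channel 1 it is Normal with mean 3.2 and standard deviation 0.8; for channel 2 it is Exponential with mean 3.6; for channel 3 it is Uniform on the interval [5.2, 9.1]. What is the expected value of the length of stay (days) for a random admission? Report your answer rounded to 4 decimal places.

4.2300

Component means — 1: 3.2; 2: 3.6; 3: 7.15.
E[X] = 0.2·3.2 + 0.6·3.6 + 0.2·7.15 = 4.23.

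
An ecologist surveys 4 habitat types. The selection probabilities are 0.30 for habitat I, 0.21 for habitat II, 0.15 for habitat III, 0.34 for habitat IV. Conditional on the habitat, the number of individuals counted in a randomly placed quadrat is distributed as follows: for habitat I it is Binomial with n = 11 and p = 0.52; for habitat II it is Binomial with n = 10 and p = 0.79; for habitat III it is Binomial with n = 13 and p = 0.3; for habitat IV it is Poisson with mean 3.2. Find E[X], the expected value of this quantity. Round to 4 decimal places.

5.0480

Component means — I: 5.72; II: 7.9; III: 3.9; IV: 3.2.
E[X] = 0.3·5.72 + 0.21·7.9 + 0.15·3.9 + 0.34·3.2 = 5.048.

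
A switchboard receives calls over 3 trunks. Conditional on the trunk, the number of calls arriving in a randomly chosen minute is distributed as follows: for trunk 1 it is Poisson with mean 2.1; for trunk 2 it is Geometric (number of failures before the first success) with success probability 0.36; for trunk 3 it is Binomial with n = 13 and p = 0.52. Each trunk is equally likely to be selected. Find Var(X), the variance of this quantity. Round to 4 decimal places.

Per component, 1: μ=2.1, E[X²]=6.51; 2: μ=1.77778, E[X²]=8.09877; 3: μ=6.76, E[X²]=48.9424.
E[X] = 0.333333·2.1 + 0.333333·1.77778 + 0.333333·6.76 = 3.54593.
E[X²] = 0.333333·6.51 + 0.333333·8.09877 + 0.333333·48.9424 = 21.1837.
Var(X) = E[X²] − (E[X])² = 21.1837 − 12.5736 = 8.61013.

8.6101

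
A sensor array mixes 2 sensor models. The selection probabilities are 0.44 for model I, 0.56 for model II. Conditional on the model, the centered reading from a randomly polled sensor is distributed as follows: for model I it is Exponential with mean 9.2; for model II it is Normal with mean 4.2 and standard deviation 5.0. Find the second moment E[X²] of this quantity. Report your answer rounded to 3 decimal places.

For each component E[X²] = Var + (mean)², giving I: 169.28; II: 42.64.
Overall E[X²] = 0.44·169.28 + 0.56·42.64 = 98.3616.

98.362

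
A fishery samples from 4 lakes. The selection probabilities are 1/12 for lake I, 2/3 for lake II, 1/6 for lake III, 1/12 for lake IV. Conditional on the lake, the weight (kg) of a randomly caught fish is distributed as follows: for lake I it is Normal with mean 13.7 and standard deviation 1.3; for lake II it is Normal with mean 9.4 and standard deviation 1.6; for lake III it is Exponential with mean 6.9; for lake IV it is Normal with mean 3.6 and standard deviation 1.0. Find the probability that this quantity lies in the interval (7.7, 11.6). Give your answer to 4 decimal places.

0.5423

Conditional on each lake, P(7.7 < X < 11.6): I: 0.0531118; II: 0.77143; III: 0.141449; IV: 2.06575e-05.
By total probability, P(7.7 < X < 11.6) = 0.0833333·0.0531118 + 0.666667·0.77143 + 0.166667·0.141449 + 0.0833333·2.06575e-05 = 0.542289.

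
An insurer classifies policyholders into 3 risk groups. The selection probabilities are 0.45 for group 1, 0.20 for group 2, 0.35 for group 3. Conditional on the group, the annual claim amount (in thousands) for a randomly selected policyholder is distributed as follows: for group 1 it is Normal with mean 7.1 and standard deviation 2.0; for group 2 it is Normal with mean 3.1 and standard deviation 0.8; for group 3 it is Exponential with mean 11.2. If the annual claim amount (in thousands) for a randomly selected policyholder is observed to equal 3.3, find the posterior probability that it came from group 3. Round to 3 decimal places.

0.173

Likelihoods f(3.3 | ·): 1: 0.0328079; 2: 0.483335; 3: 0.0664998.
Posterior ∝ prior × likelihood. Numerator for 3: 0.35·0.0664998 = 0.0232749.
Normalizing constant: 0.45·0.0328079 + 0.2·0.483335 + 0.35·0.0664998 = 0.134706.
P(3 | observation) = 0.0232749 / 0.134706 = 0.172784.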